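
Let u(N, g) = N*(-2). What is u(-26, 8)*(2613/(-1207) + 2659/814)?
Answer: 28143206/491249 ≈ 57.289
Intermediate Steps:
u(N, g) = -2*N
u(-26, 8)*(2613/(-1207) + 2659/814) = (-2*(-26))*(2613/(-1207) + 2659/814) = 52*(2613*(-1/1207) + 2659*(1/814)) = 52*(-2613/1207 + 2659/814) = 52*(1082431/982498) = 28143206/491249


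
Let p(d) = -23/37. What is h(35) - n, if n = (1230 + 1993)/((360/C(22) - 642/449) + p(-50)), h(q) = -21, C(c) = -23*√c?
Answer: -10852277587312522/11125413400741 + 3682618891956180*√22/11125413400741 ≈ 577.12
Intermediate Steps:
p(d) = -23/37 (p(d) = -23*1/37 = -23/37)
n = 3223/(-34081/16613 - 180*√22/253) (n = (1230 + 1993)/((360/((-23*√22)) - 642/449) - 23/37) = 3223/((360*(-√22/506) - 642*1/449) - 23/37) = 3223/((-180*√22/253 - 642/449) - 23/37) = 3223/((-642/449 - 180*√22/253) - 23/37) = 3223/(-34081/16613 - 180*√22/253) ≈ -598.12)
h(35) - n = -21 - (10618643905896961/11125413400741 - 3682618891956180*√22/11125413400741) = -21 + (-10618643905896961/11125413400741 + 3682618891956180*√22/11125413400741) = -10852277587312522/11125413400741 + 3682618891956180*√22/11125413400741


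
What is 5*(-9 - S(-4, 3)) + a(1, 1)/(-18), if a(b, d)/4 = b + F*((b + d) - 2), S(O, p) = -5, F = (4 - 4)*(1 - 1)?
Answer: -182/9 ≈ -20.222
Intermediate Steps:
F = 0 (F = 0*0 = 0)
a(b, d) = 4*b (a(b, d) = 4*(b + 0*((b + d) - 2)) = 4*(b + 0*(-2 + b + d)) = 4*(b + 0) = 4*b)
5*(-9 - S(-4, 3)) + a(1, 1)/(-18) = 5*(-9 - 1*(-5)) + (4*1)/(-18) = 5*(-9 + 5) + 4*(-1/18) = 5*(-4) - 2/9 = -20 - 2/9 = -182/9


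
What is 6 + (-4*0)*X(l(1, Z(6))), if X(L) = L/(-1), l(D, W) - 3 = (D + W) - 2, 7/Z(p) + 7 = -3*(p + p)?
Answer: 6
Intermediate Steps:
Z(p) = 7/(-7 - 6*p) (Z(p) = 7/(-7 - 3*(p + p)) = 7/(-7 - 6*p))
l(D, W) = 1 + D + W (l(D, W) = 3 + ((D + W) - 2) = 3 + (-2 + D + W) = 1 + D + W)
X(L) = -L (X(L) = L*(-1) = -L)
6 + (-4*0)*X(l(1, Z(6))) = 6 + (-4*0)*(-(1 + 1 - 7/(7 + 6*6))) = 6 + 0*(-(1 + 1 - 7/(7 + 36))) = 6 + 0*(-(1 + 1 - 7/43)) = 6 + 0*(-1*79/43) = 6 + 0*(-79/43) = 6 + 0 = 6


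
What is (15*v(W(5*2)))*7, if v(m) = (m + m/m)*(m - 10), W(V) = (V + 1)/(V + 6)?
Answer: -422415/256 ≈ -1650.1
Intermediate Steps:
W(V) = (1 + V)/(6 + V)
v(m) = (1 + m)*(-10 + m) (v(m) = (m + 1)*(-10 + m) = (1 + m)*(-10 + m))
(15*v(W(5*2)))*7 = (15*(-10 + ((1 + 5*2)/(6 + 5*2))² - 9*(1 + 5*2)/(6 + 5*2)))*7 = (15*(-10 + ((1 + 10)/(6 + 10))² - 9*(1 + 10)/(6 + 10)))*7 = (15*(-10 + (11/16)² - 9*11/16))*7 = (15*(-10 + 121/256 - 99/16))*7 = (15*(-4023/256))*7 = -60345/256*7 = -422415/256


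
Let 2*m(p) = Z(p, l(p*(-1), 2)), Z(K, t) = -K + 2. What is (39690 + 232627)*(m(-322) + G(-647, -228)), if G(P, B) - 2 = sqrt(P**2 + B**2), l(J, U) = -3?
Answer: 44659988 + 272317*sqrt(470593) ≈ 2.3147e+8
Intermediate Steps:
Z(K, t) = 2 - K
m(p) = 1 - p/2 (m(p) = (2 - p)/2 = 1 - p/2)
G(P, B) = 2 + sqrt(B**2 + P**2) (G(P, B) = 2 + sqrt(P**2 + B**2) = 2 + sqrt(B**2 + P**2))
(39690 + 232627)*(m(-322) + G(-647, -228)) = (39690 + 232627)*((1 - 1/2*(-322)) + (2 + sqrt((-228)**2 + (-647)**2))) = 272317*((1 + 161) + (2 + sqrt(51984 + 418609))) = 272317*(162 + (2 + sqrt(470593))) = 272317*(164 + sqrt(470593)) = 44659988 + 272317*sqrt(470593)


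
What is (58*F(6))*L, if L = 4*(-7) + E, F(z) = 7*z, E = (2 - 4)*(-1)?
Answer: -63336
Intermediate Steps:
E = 2 (E = -2*(-1) = 2)
L = -26 (L = 4*(-7) + 2 = -28 + 2 = -26)
(58*F(6))*L = (58*(7*6))*(-26) = (58*42)*(-26) = 2436*(-26) = -63336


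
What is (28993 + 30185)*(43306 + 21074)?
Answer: 3809879640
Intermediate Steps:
(28993 + 30185)*(43306 + 21074) = 59178*64380 = 3809879640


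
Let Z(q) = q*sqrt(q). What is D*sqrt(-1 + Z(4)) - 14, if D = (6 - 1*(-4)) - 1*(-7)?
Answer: -14 + 17*sqrt(7) ≈ 30.978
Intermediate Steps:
D = 17 (D = (6 + 4) + 7 = 10 + 7 = 17)
Z(q) = q**(3/2)
D*sqrt(-1 + Z(4)) - 14 = 17*sqrt(-1 + 4**(3/2)) - 14 = 17*sqrt(-1 + 8) - 14 = 17*sqrt(7) - 14 = -14 + 17*sqrt(7)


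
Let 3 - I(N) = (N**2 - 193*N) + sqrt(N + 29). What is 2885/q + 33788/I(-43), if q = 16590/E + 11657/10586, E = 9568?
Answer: 7494097207344170140/7388596307429181 + 33788*I*sqrt(14)/102921039 ≈ 1014.3 + 0.0012284*I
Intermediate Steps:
I(N) = 3 - N**2 - sqrt(29 + N) + 193*N (I(N) = 3 - ((N**2 - 193*N) + sqrt(N + 29)) = 3 - ((N**2 - 193*N) + sqrt(29 + N)) = 3 - (N**2 + sqrt(29 + N) - 193*N) = 3 + (-N**2 - sqrt(29 + N) + 193*N) = 3 - N**2 - sqrt(29 + N) + 193*N)
q = 71788979/25321712 (q = 16590/9568 + 11657/10586 = 16590*(1/9568) + 11657*(1/10586) = 8295/4784 + 11657/10586 = 71788979/25321712 ≈ 2.8351)
2885/q + 33788/I(-43) = 2885/(71788979/25321712) + 33788/(3 - 1*(-43)**2 - sqrt(29 - 43) + 193*(-43)) = 2885*(25321712/71788979) + 33788/(3 - 1*1849 - sqrt(-14) - 8299) = 73053139120/71788979 + 33788/(3 - 1849 - I*sqrt(14) - 8299) = 73053139120/71788979 + 33788/(-10145 - I*sqrt(14))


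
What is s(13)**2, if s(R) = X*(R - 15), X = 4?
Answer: 64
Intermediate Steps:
s(R) = -60 + 4*R (s(R) = 4*(R - 15) = 4*(-15 + R) = -60 + 4*R)
s(13)**2 = (-60 + 4*13)**2 = (-60 + 52)**2 = (-8)**2 = 64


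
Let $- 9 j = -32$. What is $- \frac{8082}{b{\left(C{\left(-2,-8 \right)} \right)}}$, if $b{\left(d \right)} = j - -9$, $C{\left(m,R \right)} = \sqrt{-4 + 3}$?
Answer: $- \frac{72738}{113} \approx -643.7$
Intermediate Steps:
$j = \frac{32}{9}$ ($j = \left(- \frac{1}{9}\right) \left(-32\right) = \frac{32}{9} \approx 3.5556$)
$C{\left(m,R \right)} = i$ ($C{\left(m,R \right)} = \sqrt{-1} = i$)
$b{\left(d \right)} = \frac{113}{9}$ ($b{\left(d \right)} = \frac{32}{9} - -9 = \frac{32}{9} + 9 = \frac{113}{9}$)
$- \frac{8082}{b{\left(C{\left(-2,-8 \right)} \right)}} = - \frac{8082}{\frac{113}{9}} = \left(-8082\right) \frac{9}{113} = - \frac{72738}{113}$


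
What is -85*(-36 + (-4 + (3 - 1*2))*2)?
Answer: 3570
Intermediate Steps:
-85*(-36 + (-4 + (3 - 1*2))*2) = -85*(-36 + (-4 + (3 - 2))*2) = -85*(-36 + (-4 + 1)*2) = -85*(-36 - 3*2) = -85*(-36 - 6) = -85*(-42) = 3570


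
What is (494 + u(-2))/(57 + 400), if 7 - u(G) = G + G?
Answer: 505/457 ≈ 1.1050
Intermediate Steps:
u(G) = 7 - 2*G (u(G) = 7 - (G + G) = 7 - 2*G)
(494 + u(-2))/(57 + 400) = (494 + (7 - 2*(-2)))/(57 + 400) = (494 + (7 + 4))/457 = (494 + 11)/457 = (1/457)*505 = 505/457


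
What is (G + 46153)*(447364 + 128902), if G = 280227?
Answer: 188081697080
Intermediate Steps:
(G + 46153)*(447364 + 128902) = (280227 + 46153)*(447364 + 128902) = 326380*576266 = 188081697080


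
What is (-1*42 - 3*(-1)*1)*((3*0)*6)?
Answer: 0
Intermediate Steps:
(-1*42 - 3*(-1)*1)*((3*0)*6) = (-42 + 3*1)*(0*6) = (-42 + 3)*0 = -39*0 = 0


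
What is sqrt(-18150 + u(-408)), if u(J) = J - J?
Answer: 55*I*sqrt(6) ≈ 134.72*I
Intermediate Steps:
u(J) = 0
sqrt(-18150 + u(-408)) = sqrt(-18150 + 0) = sqrt(-18150) = 55*I*sqrt(6)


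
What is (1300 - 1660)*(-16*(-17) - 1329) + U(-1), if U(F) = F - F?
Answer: 380520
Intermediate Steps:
U(F) = 0
(1300 - 1660)*(-16*(-17) - 1329) + U(-1) = (1300 - 1660)*(-16*(-17) - 1329) + 0 = -360*(272 - 1329) + 0 = -360*(-1057) + 0 = 380520 + 0 = 380520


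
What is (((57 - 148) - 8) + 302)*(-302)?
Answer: -61306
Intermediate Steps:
(((57 - 148) - 8) + 302)*(-302) = ((-91 - 8) + 302)*(-302) = (-99 + 302)*(-302) = 203*(-302) = -61306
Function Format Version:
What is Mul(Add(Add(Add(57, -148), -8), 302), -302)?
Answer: -61306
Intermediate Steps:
Mul(Add(Add(Add(57, -148), -8), 302), -302) = Mul(Add(Add(-91, -8), 302), -302) = Mul(Add(-99, 302), -302) = Mul(203, -302) = -61306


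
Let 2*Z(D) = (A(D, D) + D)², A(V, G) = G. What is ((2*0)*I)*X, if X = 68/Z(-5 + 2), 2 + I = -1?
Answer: 0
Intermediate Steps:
I = -3 (I = -2 - 1 = -3)
Z(D) = 2*D² (Z(D) = (D + D)²/2 = (2*D)²/2 = (4*D²)/2 = 2*D²)
X = 34/9 (X = 68/((2*(-5 + 2)²)) = 68/((2*(-3)²)) = 68/((2*9)) = 68/18 = 68*(1/18) = 34/9 ≈ 3.7778)
((2*0)*I)*X = ((2*0)*(-3))*(34/9) = (0*(-3))*(34/9) = 0*(34/9) = 0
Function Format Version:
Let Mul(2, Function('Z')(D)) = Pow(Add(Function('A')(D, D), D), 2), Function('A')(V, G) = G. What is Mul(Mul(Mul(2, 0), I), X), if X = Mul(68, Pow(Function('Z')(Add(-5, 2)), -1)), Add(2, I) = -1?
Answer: 0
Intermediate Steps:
I = -3 (I = Add(-2, -1) = -3)
Function('Z')(D) = Mul(2, Pow(D, 2)) (Function('Z')(D) = Mul(Rational(1, 2), Pow(Add(D, D), 2)) = Mul(Rational(1, 2), Pow(Mul(2, D), 2)) = Mul(Rational(1, 2), Mul(4, Pow(D, 2))) = Mul(2, Pow(D, 2)))
X = Rational(34, 9) (X = Mul(68, Pow(Mul(2, Pow(Add(-5, 2), 2)), -1)) = Mul(68, Pow(Mul(2, Pow(-3, 2)), -1)) = Mul(68, Pow(Mul(2, 9), -1)) = Mul(68, Pow(18, -1)) = Mul(68, Rational(1, 18)) = Rational(34, 9) ≈ 3.7778)
Mul(Mul(Mul(2, 0), I), X) = Mul(Mul(Mul(2, 0), -3), Rational(34, 9)) = Mul(Mul(0, -3), Rational(34, 9)) = Mul(0, Rational(34, 9)) = 0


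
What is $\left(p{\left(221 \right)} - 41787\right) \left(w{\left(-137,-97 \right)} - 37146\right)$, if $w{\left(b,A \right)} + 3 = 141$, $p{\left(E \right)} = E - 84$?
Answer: $1541383200$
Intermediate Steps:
$p{\left(E \right)} = -84 + E$
$w{\left(b,A \right)} = 138$ ($w{\left(b,A \right)} = -3 + 141 = 138$)
$\left(p{\left(221 \right)} - 41787\right) \left(w{\left(-137,-97 \right)} - 37146\right) = \left(\left(-84 + 221\right) - 41787\right) \left(138 - 37146\right) = \left(137 - 41787\right) \left(-37008\right) = \left(-41650\right) \left(-37008\right) = 1541383200$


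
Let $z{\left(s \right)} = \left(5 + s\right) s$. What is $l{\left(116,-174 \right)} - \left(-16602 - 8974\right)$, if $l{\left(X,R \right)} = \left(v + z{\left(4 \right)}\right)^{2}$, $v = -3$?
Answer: $26665$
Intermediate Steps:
$z{\left(s \right)} = s \left(5 + s\right)$
$l{\left(X,R \right)} = 1089$ ($l{\left(X,R \right)} = \left(-3 + 4 \left(5 + 4\right)\right)^{2} = \left(-3 + 4 \cdot 9\right)^{2} = \left(-3 + 36\right)^{2} = 33^{2} = 1089$)
$l{\left(116,-174 \right)} - \left(-16602 - 8974\right) = 1089 - \left(-16602 - 8974\right) = 1089 - -25576 = 1089 + 25576 = 26665$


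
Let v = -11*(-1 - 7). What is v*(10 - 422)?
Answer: -36256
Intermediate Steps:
v = 88 (v = -11*(-8) = 88)
v*(10 - 422) = 88*(10 - 422) = 88*(-412) = -36256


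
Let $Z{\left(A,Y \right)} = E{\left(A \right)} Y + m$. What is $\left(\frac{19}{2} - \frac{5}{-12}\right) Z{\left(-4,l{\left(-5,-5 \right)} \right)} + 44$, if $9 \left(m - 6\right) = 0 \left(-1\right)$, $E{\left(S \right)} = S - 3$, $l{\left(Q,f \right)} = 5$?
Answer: $- \frac{2923}{12} \approx -243.58$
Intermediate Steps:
$E{\left(S \right)} = -3 + S$ ($E{\left(S \right)} = S - 3 = -3 + S$)
$m = 6$ ($m = 6 + \frac{0 \left(-1\right)}{9} = 6 + \frac{1}{9} \cdot 0 = 6 + 0 = 6$)
$Z{\left(A,Y \right)} = 6 + Y \left(-3 + A\right)$ ($Z{\left(A,Y \right)} = \left(-3 + A\right) Y + 6 = Y \left(-3 + A\right) + 6 = 6 + Y \left(-3 + A\right)$)
$\left(\frac{19}{2} - \frac{5}{-12}\right) Z{\left(-4,l{\left(-5,-5 \right)} \right)} + 44 = \left(\frac{19}{2} - \frac{5}{-12}\right) \left(6 + 5 \left(-3 - 4\right)\right) + 44 = \left(19 \cdot \frac{1}{2} - - \frac{5}{12}\right) \left(6 + 5 \left(-7\right)\right) + 44 = \left(\frac{19}{2} + \frac{5}{12}\right) \left(6 - 35\right) + 44 = \frac{119}{12} \left(-29\right) + 44 = - \frac{3451}{12} + 44 = - \frac{2923}{12}$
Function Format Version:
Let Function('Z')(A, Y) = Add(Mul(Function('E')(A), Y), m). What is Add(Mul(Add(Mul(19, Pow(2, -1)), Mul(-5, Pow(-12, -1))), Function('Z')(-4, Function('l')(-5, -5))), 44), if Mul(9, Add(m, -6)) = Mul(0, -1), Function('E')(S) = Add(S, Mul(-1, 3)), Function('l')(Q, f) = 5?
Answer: Rational(-2923, 12) ≈ -243.58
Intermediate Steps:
Function('E')(S) = Add(-3, S) (Function('E')(S) = Add(S, -3) = Add(-3, S))
m = 6 (m = Add(6, Mul(Rational(1, 9), Mul(0, -1))) = Add(6, Mul(Rational(1, 9), 0)) = Add(6, 0) = 6)
Function('Z')(A, Y) = Add(6, Mul(Y, Add(-3, A))) (Function('Z')(A, Y) = Add(Mul(Add(-3, A), Y), 6) = Add(Mul(Y, Add(-3, A)), 6) = Add(6, Mul(Y, Add(-3, A))))
Add(Mul(Add(Mul(19, Pow(2, -1)), Mul(-5, Pow(-12, -1))), Function('Z')(-4, Function('l')(-5, -5))), 44) = Add(Mul(Add(Mul(19, Pow(2, -1)), Mul(-5, Pow(-12, -1))), Add(6, Mul(5, Add(-3, -4)))), 44) = Add(Mul(Add(Mul(19, Rational(1, 2)), Mul(-5, Rational(-1, 12))), Add(6, Mul(5, -7))), 44) = Add(Mul(Add(Rational(19, 2), Rational(5, 12)), Add(6, -35)), 44) = Add(Mul(Rational(119, 12), -29), 44) = Add(Rational(-3451, 12), 44) = Rational(-2923, 12)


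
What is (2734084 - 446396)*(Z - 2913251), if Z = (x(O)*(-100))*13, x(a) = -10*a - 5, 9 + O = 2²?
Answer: -6798439101688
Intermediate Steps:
O = -5 (O = -9 + 2² = -9 + 4 = -5)
x(a) = -5 - 10*a
Z = -58500 (Z = ((-5 - 10*(-5))*(-100))*13 = ((-5 + 50)*(-100))*13 = (45*(-100))*13 = -4500*13 = -58500)
(2734084 - 446396)*(Z - 2913251) = (2734084 - 446396)*(-58500 - 2913251) = 2287688*(-2971751) = -6798439101688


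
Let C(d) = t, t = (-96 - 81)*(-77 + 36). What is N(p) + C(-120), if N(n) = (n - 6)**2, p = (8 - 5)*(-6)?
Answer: 7833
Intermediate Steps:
p = -18 (p = 3*(-6) = -18)
N(n) = (-6 + n)**2
t = 7257 (t = -177*(-41) = 7257)
C(d) = 7257
N(p) + C(-120) = (-6 - 18)**2 + 7257 = (-24)**2 + 7257 = 576 + 7257 = 7833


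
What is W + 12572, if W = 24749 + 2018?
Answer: 39339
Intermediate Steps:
W = 26767
W + 12572 = 26767 + 12572 = 39339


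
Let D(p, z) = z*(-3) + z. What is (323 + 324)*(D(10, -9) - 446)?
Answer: -276916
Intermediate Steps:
D(p, z) = -2*z (D(p, z) = -3*z + z = -2*z)
(323 + 324)*(D(10, -9) - 446) = (323 + 324)*(-2*(-9) - 446) = 647*(18 - 446) = 647*(-428) = -276916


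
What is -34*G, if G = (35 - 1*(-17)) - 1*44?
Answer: -272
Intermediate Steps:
G = 8 (G = (35 + 17) - 44 = 52 - 44 = 8)
-34*G = -34*8 = -272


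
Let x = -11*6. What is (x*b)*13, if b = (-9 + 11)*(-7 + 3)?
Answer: 6864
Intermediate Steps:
x = -66
b = -8 (b = 2*(-4) = -8)
(x*b)*13 = -66*(-8)*13 = 528*13 = 6864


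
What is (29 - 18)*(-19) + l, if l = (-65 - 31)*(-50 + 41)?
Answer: 655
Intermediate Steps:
l = 864 (l = -96*(-9) = 864)
(29 - 18)*(-19) + l = (29 - 18)*(-19) + 864 = 11*(-19) + 864 = -209 + 864 = 655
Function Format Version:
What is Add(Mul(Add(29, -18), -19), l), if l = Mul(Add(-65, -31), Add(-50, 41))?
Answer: 655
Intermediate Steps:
l = 864 (l = Mul(-96, -9) = 864)
Add(Mul(Add(29, -18), -19), l) = Add(Mul(Add(29, -18), -19), 864) = Add(Mul(11, -19), 864) = Add(-209, 864) = 655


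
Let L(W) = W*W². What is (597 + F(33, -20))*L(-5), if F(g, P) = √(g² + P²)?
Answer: -74625 - 125*√1489 ≈ -79449.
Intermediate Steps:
L(W) = W³
F(g, P) = √(P² + g²)
(597 + F(33, -20))*L(-5) = (597 + √((-20)² + 33²))*(-5)³ = (597 + √(400 + 1089))*(-125) = (597 + √1489)*(-125) = -74625 - 125*√1489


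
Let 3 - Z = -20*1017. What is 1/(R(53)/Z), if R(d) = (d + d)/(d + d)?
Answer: 20343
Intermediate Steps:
Z = 20343 (Z = 3 - (-20)*1017 = 3 - 1*(-20340) = 3 + 20340 = 20343)
R(d) = 1 (R(d) = (2*d)/((2*d)) = (2*d)*(1/(2*d)) = 1)
1/(R(53)/Z) = 1/(1/20343) = 20343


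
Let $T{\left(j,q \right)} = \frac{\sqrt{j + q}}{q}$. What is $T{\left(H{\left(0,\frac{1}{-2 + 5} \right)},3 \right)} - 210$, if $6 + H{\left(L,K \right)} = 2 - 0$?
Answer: $-210 + \frac{i}{3} \approx -210.0 + 0.33333 i$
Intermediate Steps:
$H{\left(L,K \right)} = -4$ ($H{\left(L,K \right)} = -6 + \left(2 - 0\right) = -6 + \left(2 + 0\right) = -6 + 2 = -4$)
$T{\left(j,q \right)} = \frac{\sqrt{j + q}}{q}$
$T{\left(H{\left(0,\frac{1}{-2 + 5} \right)},3 \right)} - 210 = \frac{\sqrt{-4 + 3}}{3} - 210 = \frac{\sqrt{-1}}{3} - 210 = \frac{i}{3} - 210 = -210 + \frac{i}{3}$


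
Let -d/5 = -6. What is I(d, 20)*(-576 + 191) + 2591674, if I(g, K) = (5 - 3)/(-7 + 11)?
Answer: 5182963/2 ≈ 2.5915e+6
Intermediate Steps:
d = 30 (d = -5*(-6) = 30)
I(g, K) = ½ (I(g, K) = 2/4 = 2*(¼) = ½)
I(d, 20)*(-576 + 191) + 2591674 = (-576 + 191)/2 + 2591674 = (½)*(-385) + 2591674 = -385/2 + 2591674 = 5182963/2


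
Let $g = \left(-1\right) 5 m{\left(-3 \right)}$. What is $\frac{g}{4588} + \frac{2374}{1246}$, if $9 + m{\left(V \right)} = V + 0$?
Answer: $\frac{1370834}{714581} \approx 1.9184$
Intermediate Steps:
$m{\left(V \right)} = -9 + V$ ($m{\left(V \right)} = -9 + \left(V + 0\right) = -9 + V$)
$g = 60$ ($g = \left(-1\right) 5 \left(-9 - 3\right) = \left(-5\right) \left(-12\right) = 60$)
$\frac{g}{4588} + \frac{2374}{1246} = \frac{60}{4588} + \frac{2374}{1246} = 60 \cdot \frac{1}{4588} + 2374 \cdot \frac{1}{1246} = \frac{15}{1147} + \frac{1187}{623} = \frac{1370834}{714581}$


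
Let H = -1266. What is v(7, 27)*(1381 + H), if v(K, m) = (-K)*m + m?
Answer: -18630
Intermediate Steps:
v(K, m) = m - K*m (v(K, m) = -K*m + m = m - K*m)
v(7, 27)*(1381 + H) = (27*(1 - 1*7))*(1381 - 1266) = (27*(1 - 7))*115 = (27*(-6))*115 = -162*115 = -18630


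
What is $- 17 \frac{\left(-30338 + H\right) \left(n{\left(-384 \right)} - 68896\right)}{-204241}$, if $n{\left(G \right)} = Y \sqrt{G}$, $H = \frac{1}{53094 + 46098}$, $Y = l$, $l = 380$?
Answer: $\frac{440571638575580}{2532384159} - \frac{19439993341700 i \sqrt{6}}{2532384159} \approx 1.7398 \cdot 10^{5} - 18804.0 i$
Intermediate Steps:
$Y = 380$
$H = \frac{1}{99192} \approx 1.0081 \cdot 10^{-5}$
$n{\left(G \right)} = 380 \sqrt{G}$
$- 17 \frac{\left(-30338 + H\right) \left(n{\left(-384 \right)} - 68896\right)}{-204241} = - 17 \frac{\left(-30338 + \frac{1}{99192}\right) \left(380 \sqrt{-384} - 68896\right)}{-204241} = - 17 - \frac{3009286895 \left(380 \cdot 8 i \sqrt{6} - 68896\right)}{99192} \left(- \frac{1}{204241}\right) = - 17 - \frac{3009286895 \left(3040 i \sqrt{6} - 68896\right)}{99192} \left(- \frac{1}{204241}\right) = - 17 - \frac{3009286895 \left(-68896 + 3040 i \sqrt{6}\right)}{99192} \left(- \frac{1}{204241}\right) = - 17 \left(\frac{25915978739740}{12399} - \frac{1143529020100 i \sqrt{6}}{12399}\right) \left(- \frac{1}{204241}\right) = - 17 \left(- \frac{25915978739740}{2532384159} + \frac{1143529020100 i \sqrt{6}}{2532384159}\right) = \frac{440571638575580}{2532384159} - \frac{19439993341700 i \sqrt{6}}{2532384159}$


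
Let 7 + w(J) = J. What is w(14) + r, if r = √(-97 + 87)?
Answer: 7 + I*√10 ≈ 7.0 + 3.1623*I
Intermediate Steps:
w(J) = -7 + J
r = I*√10 (r = √(-10) = I*√10 ≈ 3.1623*I)
w(14) + r = (-7 + 14) + I*√10 = 7 + I*√10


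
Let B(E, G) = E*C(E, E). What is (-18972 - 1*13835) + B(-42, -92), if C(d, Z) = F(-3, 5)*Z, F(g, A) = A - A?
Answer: -32807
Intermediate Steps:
F(g, A) = 0
C(d, Z) = 0 (C(d, Z) = 0*Z = 0)
B(E, G) = 0 (B(E, G) = E*0 = 0)
(-18972 - 1*13835) + B(-42, -92) = (-18972 - 1*13835) + 0 = (-18972 - 13835) + 0 = -32807 + 0 = -32807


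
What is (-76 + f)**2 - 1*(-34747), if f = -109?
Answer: 68972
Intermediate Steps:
(-76 + f)**2 - 1*(-34747) = (-76 - 109)**2 - 1*(-34747) = (-185)**2 + 34747 = 34225 + 34747 = 68972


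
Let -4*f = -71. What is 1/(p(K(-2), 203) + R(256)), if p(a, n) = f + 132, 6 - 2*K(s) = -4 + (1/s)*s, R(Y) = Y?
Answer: 4/1623 ≈ 0.0024646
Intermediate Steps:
f = 71/4 (f = -1/4*(-71) = 71/4 ≈ 17.750)
K(s) = 9/2 (K(s) = 3 - (-4 + (1/s)*s)/2 = 3 - (-4 + s/s)/2 = 3 - (-4 + 1)/2 = 3 - 1/2*(-3) = 3 + 3/2 = 9/2)
p(a, n) = 599/4 (p(a, n) = 71/4 + 132 = 599/4)
1/(p(K(-2), 203) + R(256)) = 1/(599/4 + 256) = 1/(1623/4) = 4/1623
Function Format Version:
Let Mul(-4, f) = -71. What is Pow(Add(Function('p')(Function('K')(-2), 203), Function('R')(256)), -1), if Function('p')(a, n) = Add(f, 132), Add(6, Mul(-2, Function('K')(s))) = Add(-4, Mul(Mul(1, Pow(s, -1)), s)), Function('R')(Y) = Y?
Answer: Rational(4, 1623) ≈ 0.0024646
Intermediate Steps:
f = Rational(71, 4) (f = Mul(Rational(-1, 4), -71) = Rational(71, 4) ≈ 17.750)
Function('K')(s) = Rational(9, 2) (Function('K')(s) = Add(3, Mul(Rational(-1, 2), Add(-4, Mul(Mul(1, Pow(s, -1)), s)))) = Add(3, Mul(Rational(-1, 2), Add(-4, Mul(Pow(s, -1), s)))) = Add(3, Mul(Rational(-1, 2), Add(-4, 1))) = Add(3, Mul(Rational(-1, 2), -3)) = Add(3, Rational(3, 2)) = Rational(9, 2))
Function('p')(a, n) = Rational(599, 4) (Function('p')(a, n) = Add(Rational(71, 4), 132) = Rational(599, 4))
Pow(Add(Function('p')(Function('K')(-2), 203), Function('R')(256)), -1) = Pow(Add(Rational(599, 4), 256), -1) = Pow(Rational(1623, 4), -1) = Rational(4, 1623)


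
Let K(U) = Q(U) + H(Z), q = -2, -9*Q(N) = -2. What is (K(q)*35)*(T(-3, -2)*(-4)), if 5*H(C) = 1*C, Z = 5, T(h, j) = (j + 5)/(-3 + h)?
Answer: 770/9 ≈ 85.556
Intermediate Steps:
T(h, j) = (5 + j)/(-3 + h)
Q(N) = 2/9 (Q(N) = -1/9*(-2) = 2/9)
H(C) = C/5 (H(C) = (1*C)/5 = C/5)
K(U) = 11/9 (K(U) = 2/9 + (1/5)*5 = 2/9 + 1 = 11/9)
(K(q)*35)*(T(-3, -2)*(-4)) = ((11/9)*35)*(((5 - 2)/(-3 - 3))*(-4)) = 385*((3/(-6))*(-4))/9 = 385*(-1/6*3*(-4))/9 = 385*(-1/2*(-4))/9 = (385/9)*2 = 770/9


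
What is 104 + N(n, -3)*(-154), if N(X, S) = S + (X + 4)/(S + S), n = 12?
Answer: 2930/3 ≈ 976.67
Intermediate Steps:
N(X, S) = S + (4 + X)/(2*S) (N(X, S) = S + (4 + X)/((2*S)) = S + (4 + X)*(1/(2*S)) = S + (4 + X)/(2*S))
104 + N(n, -3)*(-154) = 104 + ((2 + (-3)² + (½)*12)/(-3))*(-154) = 104 - (2 + 9 + 6)/3*(-154) = 104 - ⅓*17*(-154) = 104 - 17/3*(-154) = 104 + 2618/3 = 2930/3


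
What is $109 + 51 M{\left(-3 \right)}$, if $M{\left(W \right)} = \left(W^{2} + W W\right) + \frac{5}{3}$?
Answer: $1112$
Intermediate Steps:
$M{\left(W \right)} = \frac{5}{3} + 2 W^{2}$ ($M{\left(W \right)} = \left(W^{2} + W^{2}\right) + 5 \cdot \frac{1}{3} = 2 W^{2} + \frac{5}{3} = \frac{5}{3} + 2 W^{2}$)
$109 + 51 M{\left(-3 \right)} = 109 + 51 \left(\frac{5}{3} + 2 \left(-3\right)^{2}\right) = 109 + 51 \left(\frac{5}{3} + 2 \cdot 9\right) = 109 + 51 \left(\frac{5}{3} + 18\right) = 109 + 51 \cdot \frac{59}{3} = 109 + 1003 = 1112$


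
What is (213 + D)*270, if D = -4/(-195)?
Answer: 747702/13 ≈ 57516.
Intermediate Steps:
D = 4/195 (D = -4*(-1/195) = 4/195 ≈ 0.020513)
(213 + D)*270 = (213 + 4/195)*270 = (41539/195)*270 = 747702/13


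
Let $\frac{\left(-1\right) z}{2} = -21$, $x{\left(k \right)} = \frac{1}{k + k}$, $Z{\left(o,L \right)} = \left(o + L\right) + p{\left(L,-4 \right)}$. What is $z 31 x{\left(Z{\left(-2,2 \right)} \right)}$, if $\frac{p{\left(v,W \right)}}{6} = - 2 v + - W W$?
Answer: $- \frac{217}{40} \approx -5.425$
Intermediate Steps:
$p{\left(v,W \right)} = - 12 v - 6 W^{2}$ ($p{\left(v,W \right)} = 6 \left(- 2 v + - W W\right) = 6 \left(- 2 v - W^{2}\right) = 6 \left(- W^{2} - 2 v\right) = - 12 v - 6 W^{2}$)
$Z{\left(o,L \right)} = -96 + o - 11 L$ ($Z{\left(o,L \right)} = \left(o + L\right) - \left(96 + 12 L\right) = \left(L + o\right) - \left(96 + 12 L\right) = -96 + o - 11 L$)
$x{\left(k \right)} = \frac{1}{2 k}$
$z = 42$ ($z = \left(-2\right) \left(-21\right) = 42$)
$z 31 x{\left(Z{\left(-2,2 \right)} \right)} = 42 \cdot 31 \frac{1}{2 \left(-96 - 2 - 22\right)} = 1302 \frac{1}{2 \left(-96 - 2 - 22\right)} = 1302 \frac{1}{2 \left(-120\right)} = 1302 \cdot \frac{1}{2} \left(- \frac{1}{120}\right) = 1302 \left(- \frac{1}{240}\right) = - \frac{217}{40}$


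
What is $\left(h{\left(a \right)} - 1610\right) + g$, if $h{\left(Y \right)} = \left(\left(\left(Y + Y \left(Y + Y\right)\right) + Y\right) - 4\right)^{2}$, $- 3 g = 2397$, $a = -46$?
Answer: $17104087$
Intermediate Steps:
$g = -799$ ($g = \left(- \frac{1}{3}\right) 2397 = -799$)
$h{\left(Y \right)} = \left(-4 + 2 Y + 2 Y^{2}\right)^{2}$ ($h{\left(Y \right)} = \left(\left(\left(Y + Y 2 Y\right) + Y\right) - 4\right)^{2} = \left(\left(\left(Y + 2 Y^{2}\right) + Y\right) - 4\right)^{2} = \left(\left(2 Y + 2 Y^{2}\right) - 4\right)^{2} = \left(-4 + 2 Y + 2 Y^{2}\right)^{2}$)
$\left(h{\left(a \right)} - 1610\right) + g = \left(4 \left(-2 - 46 + \left(-46\right)^{2}\right)^{2} - 1610\right) - 799 = \left(4 \left(-2 - 46 + 2116\right)^{2} - 1610\right) - 799 = \left(4 \cdot 2068^{2} - 1610\right) - 799 = \left(4 \cdot 4276624 - 1610\right) - 799 = \left(17106496 - 1610\right) - 799 = 17104886 - 799 = 17104087$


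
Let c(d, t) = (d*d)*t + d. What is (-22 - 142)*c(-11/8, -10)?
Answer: 26609/8 ≈ 3326.1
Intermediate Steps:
c(d, t) = d + t*d**2 (c(d, t) = d**2*t + d = t*d**2 + d = d + t*d**2)
(-22 - 142)*c(-11/8, -10) = (-22 - 142)*((-11/8)*(1 - 11/8*(-10))) = -164*(-11*1/8)*(1 - 11*1/8*(-10)) = -(-451)*(1 - 11/8*(-10))/2 = -(-451)*(1 + 55/4)/2 = -(-451)*59/(2*4) = -164*(-649/32) = 26609/8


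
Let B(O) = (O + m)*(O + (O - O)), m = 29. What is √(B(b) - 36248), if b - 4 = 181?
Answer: √3342 ≈ 57.810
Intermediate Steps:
b = 185 (b = 4 + 181 = 185)
B(O) = O*(29 + O) (B(O) = (O + 29)*(O + (O - O)) = (29 + O)*(O + 0) = (29 + O)*O = O*(29 + O))
√(B(b) - 36248) = √(185*(29 + 185) - 36248) = √(185*214 - 36248) = √(39590 - 36248) = √3342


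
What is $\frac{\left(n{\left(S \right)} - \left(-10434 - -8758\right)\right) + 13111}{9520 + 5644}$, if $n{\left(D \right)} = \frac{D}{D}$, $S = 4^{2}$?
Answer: $\frac{3697}{3791} \approx 0.9752$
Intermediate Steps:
$S = 16$
$n{\left(D \right)} = 1$
$\frac{\left(n{\left(S \right)} - \left(-10434 - -8758\right)\right) + 13111}{9520 + 5644} = \frac{\left(1 - \left(-10434 - -8758\right)\right) + 13111}{9520 + 5644} = \frac{\left(1 - \left(-10434 + 8758\right)\right) + 13111}{15164} = \left(\left(1 - -1676\right) + 13111\right) \frac{1}{15164} = \left(\left(1 + 1676\right) + 13111\right) \frac{1}{15164} = \left(1677 + 13111\right) \frac{1}{15164} = 14788 \cdot \frac{1}{15164} = \frac{3697}{3791}$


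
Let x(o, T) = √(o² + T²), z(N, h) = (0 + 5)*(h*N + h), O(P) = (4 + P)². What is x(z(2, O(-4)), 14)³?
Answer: 2744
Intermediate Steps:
z(N, h) = 5*h + 5*N*h (z(N, h) = 5*(N*h + h) = 5*(h + N*h) = 5*h + 5*N*h)
x(o, T) = √(T² + o²)
x(z(2, O(-4)), 14)³ = (√(14² + (5*(4 - 4)²*(1 + 2))²))³ = (√(196 + (5*0²*3)²))³ = (√(196 + (5*0*3)²))³ = (√(196 + 0²))³ = (√(196 + 0))³ = (√196)³ = 14³ = 2744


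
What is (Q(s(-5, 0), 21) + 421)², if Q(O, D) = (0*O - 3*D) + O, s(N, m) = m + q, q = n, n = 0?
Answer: 128164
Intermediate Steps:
q = 0
s(N, m) = m (s(N, m) = m + 0 = m)
Q(O, D) = O - 3*D (Q(O, D) = (0 - 3*D) + O = -3*D + O = O - 3*D)
(Q(s(-5, 0), 21) + 421)² = ((0 - 3*21) + 421)² = ((0 - 63) + 421)² = (-63 + 421)² = 358² = 128164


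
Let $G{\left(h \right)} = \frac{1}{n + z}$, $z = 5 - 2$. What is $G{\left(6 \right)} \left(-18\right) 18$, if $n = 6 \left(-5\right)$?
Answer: $12$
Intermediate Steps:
$n = -30$
$z = 3$ ($z = 5 - 2 = 3$)
$G{\left(h \right)} = - \frac{1}{27}$ ($G{\left(h \right)} = \frac{1}{-30 + 3} = \frac{1}{-27} = - \frac{1}{27}$)
$G{\left(6 \right)} \left(-18\right) 18 = \left(- \frac{1}{27}\right) \left(-18\right) 18 = \frac{2}{3} \cdot 18 = 12$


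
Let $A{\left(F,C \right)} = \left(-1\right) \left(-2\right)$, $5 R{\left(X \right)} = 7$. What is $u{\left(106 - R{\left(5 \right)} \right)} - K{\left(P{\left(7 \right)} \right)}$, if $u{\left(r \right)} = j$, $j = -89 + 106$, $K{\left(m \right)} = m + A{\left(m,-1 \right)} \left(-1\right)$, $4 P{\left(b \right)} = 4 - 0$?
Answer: $18$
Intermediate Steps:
$P{\left(b \right)} = 1$ ($P{\left(b \right)} = \frac{4 - 0}{4} = \frac{4 + 0}{4} = \frac{1}{4} \cdot 4 = 1$)
$R{\left(X \right)} = \frac{7}{5}$ ($R{\left(X \right)} = \frac{1}{5} \cdot 7 = \frac{7}{5}$)
$A{\left(F,C \right)} = 2$
$K{\left(m \right)} = -2 + m$ ($K{\left(m \right)} = m + 2 \left(-1\right) = m - 2 = -2 + m$)
$j = 17$
$u{\left(r \right)} = 17$
$u{\left(106 - R{\left(5 \right)} \right)} - K{\left(P{\left(7 \right)} \right)} = 17 - \left(-2 + 1\right) = 17 - -1 = 17 + 1 = 18$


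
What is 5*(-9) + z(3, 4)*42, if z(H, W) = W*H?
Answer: 459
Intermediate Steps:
z(H, W) = H*W
5*(-9) + z(3, 4)*42 = 5*(-9) + (3*4)*42 = -45 + 12*42 = -45 + 504 = 459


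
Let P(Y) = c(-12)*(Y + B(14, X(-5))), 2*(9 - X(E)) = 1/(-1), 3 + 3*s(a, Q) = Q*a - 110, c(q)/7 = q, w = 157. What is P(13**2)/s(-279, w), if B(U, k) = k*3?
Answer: 24885/21958 ≈ 1.1333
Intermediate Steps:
c(q) = 7*q
s(a, Q) = -113/3 + Q*a/3 (s(a, Q) = -1 + (Q*a - 110)/3 = -1 + (-110 + Q*a)/3 = -1 + (-110/3 + Q*a/3) = -113/3 + Q*a/3)
X(E) = 19/2 (X(E) = 9 - 1/2/(-1) = 9 - 1/2*(-1) = 9 + 1/2 = 19/2)
B(U, k) = 3*k
P(Y) = -2394 - 84*Y (P(Y) = (7*(-12))*(Y + 3*(19/2)) = -84*(Y + 57/2) = -84*(57/2 + Y) = -2394 - 84*Y)
P(13**2)/s(-279, w) = (-2394 - 84*13**2)/(-113/3 + (1/3)*157*(-279)) = (-2394 - 84*169)/(-113/3 - 14601) = (-2394 - 14196)/(-43916/3) = -16590*(-3/43916) = 24885/21958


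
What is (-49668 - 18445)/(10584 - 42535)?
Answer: 68113/31951 ≈ 2.1318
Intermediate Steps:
(-49668 - 18445)/(10584 - 42535) = -68113/(-31951) = -68113*(-1/31951) = 68113/31951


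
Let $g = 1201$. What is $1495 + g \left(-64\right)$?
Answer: $-75369$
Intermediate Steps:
$1495 + g \left(-64\right) = 1495 + 1201 \left(-64\right) = 1495 - 76864 = -75369$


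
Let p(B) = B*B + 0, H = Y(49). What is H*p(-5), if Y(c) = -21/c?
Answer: -75/7 ≈ -10.714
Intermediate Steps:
H = -3/7 (H = -21/49 = -21*1/49 = -3/7 ≈ -0.42857)
p(B) = B**2 (p(B) = B**2 + 0 = B**2)
H*p(-5) = -3/7*(-5)**2 = -3/7*25 = -75/7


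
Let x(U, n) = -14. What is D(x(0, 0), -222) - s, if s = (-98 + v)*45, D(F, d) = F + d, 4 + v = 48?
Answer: 2194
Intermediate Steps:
v = 44 (v = -4 + 48 = 44)
s = -2430 (s = (-98 + 44)*45 = -54*45 = -2430)
D(x(0, 0), -222) - s = (-14 - 222) - 1*(-2430) = -236 + 2430 = 2194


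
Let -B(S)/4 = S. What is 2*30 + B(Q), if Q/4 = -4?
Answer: 124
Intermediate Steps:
Q = -16 (Q = 4*(-4) = -16)
B(S) = -4*S
2*30 + B(Q) = 2*30 - 4*(-16) = 60 + 64 = 124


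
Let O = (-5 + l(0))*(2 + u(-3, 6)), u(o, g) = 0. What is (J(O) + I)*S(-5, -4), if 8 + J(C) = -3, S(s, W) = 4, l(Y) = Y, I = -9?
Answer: -80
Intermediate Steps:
O = -10 (O = (-5 + 0)*(2 + 0) = -5*2 = -10)
J(C) = -11 (J(C) = -8 - 3 = -11)
(J(O) + I)*S(-5, -4) = (-11 - 9)*4 = -20*4 = -80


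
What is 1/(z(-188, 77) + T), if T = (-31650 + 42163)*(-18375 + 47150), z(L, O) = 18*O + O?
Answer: 1/302513038 ≈ 3.3056e-9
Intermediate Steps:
z(L, O) = 19*O
T = 302511575 (T = 10513*28775 = 302511575)
1/(z(-188, 77) + T) = 1/(19*77 + 302511575) = 1/(1463 + 302511575) = 1/302513038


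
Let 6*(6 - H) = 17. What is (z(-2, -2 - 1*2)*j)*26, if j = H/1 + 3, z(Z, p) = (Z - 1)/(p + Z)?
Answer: 481/6 ≈ 80.167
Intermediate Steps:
H = 19/6 (H = 6 - 1/6*17 = 6 - 17/6 = 19/6 ≈ 3.1667)
z(Z, p) = (-1 + Z)/(Z + p)
j = 37/6 (j = (19/6)/1 + 3 = (19/6)*1 + 3 = 19/6 + 3 = 37/6 ≈ 6.1667)
(z(-2, -2 - 1*2)*j)*26 = (((-1 - 2)/(-2 + (-2 - 1*2)))*(37/6))*26 = ((-3/(-2 + (-2 - 2)))*(37/6))*26 = ((-3/(-2 - 4))*(37/6))*26 = ((-3/(-6))*(37/6))*26 = (-1/6*(-3)*(37/6))*26 = ((1/2)*(37/6))*26 = (37/12)*26 = 481/6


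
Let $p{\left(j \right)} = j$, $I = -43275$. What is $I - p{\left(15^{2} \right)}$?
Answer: $-43500$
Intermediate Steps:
$I - p{\left(15^{2} \right)} = -43275 - 15^{2} = -43275 - 225 = -43500$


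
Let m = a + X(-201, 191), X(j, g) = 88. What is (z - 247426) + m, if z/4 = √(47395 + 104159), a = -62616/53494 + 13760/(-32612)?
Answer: -53936922223162/218068291 + 4*√151554 ≈ -2.4578e+5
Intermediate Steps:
a = -347263804/218068291 (a = -62616*1/53494 + 13760*(-1/32612) = -31308/26747 - 3440/8153 = -347263804/218068291 ≈ -1.5925)
z = 4*√151554 (z = 4*√(47395 + 104159) = 4*√151554 ≈ 1557.2)
m = 18842745804/218068291 (m = -347263804/218068291 + 88 = 18842745804/218068291 ≈ 86.408)
(z - 247426) + m = (4*√151554 - 247426) + 18842745804/218068291 = (-247426 + 4*√151554) + 18842745804/218068291 = -53936922223162/218068291 + 4*√151554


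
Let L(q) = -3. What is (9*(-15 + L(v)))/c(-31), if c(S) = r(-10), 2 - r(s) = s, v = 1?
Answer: -27/2 ≈ -13.500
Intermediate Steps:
r(s) = 2 - s
c(S) = 12 (c(S) = 2 - 1*(-10) = 2 + 10 = 12)
(9*(-15 + L(v)))/c(-31) = (9*(-15 - 3))/12 = (9*(-18))*(1/12) = -162*1/12 = -27/2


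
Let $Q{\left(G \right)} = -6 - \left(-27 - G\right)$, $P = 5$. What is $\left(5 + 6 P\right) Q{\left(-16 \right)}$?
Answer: $175$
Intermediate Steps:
$Q{\left(G \right)} = 21 + G$ ($Q{\left(G \right)} = -6 + \left(27 + G\right) = 21 + G$)
$\left(5 + 6 P\right) Q{\left(-16 \right)} = \left(5 + 6 \cdot 5\right) \left(21 - 16\right) = \left(5 + 30\right) 5 = 35 \cdot 5 = 175$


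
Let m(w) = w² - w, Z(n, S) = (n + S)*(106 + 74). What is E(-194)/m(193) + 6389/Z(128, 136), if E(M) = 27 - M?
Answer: 2575549/18342720 ≈ 0.14041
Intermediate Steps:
Z(n, S) = 180*S + 180*n (Z(n, S) = (S + n)*180 = 180*S + 180*n)
E(-194)/m(193) + 6389/Z(128, 136) = (27 - 1*(-194))/((193*(-1 + 193))) + 6389/(180*136 + 180*128) = (27 + 194)/((193*192)) + 6389/(24480 + 23040) = 221/37056 + 6389/47520 = 2575549/18342720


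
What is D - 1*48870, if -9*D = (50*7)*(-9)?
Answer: -48520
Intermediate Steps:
D = 350 (D = -50*7*(-9)/9 = -350*(-9)/9 = -⅑*(-3150) = 350)
D - 1*48870 = 350 - 1*48870 = 350 - 48870 = -48520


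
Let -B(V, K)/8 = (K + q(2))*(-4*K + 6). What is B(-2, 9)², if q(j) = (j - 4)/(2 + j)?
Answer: 4161600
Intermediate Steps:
q(j) = (-4 + j)/(2 + j)
B(V, K) = -8*(6 - 4*K)*(-½ + K) (B(V, K) = -8*(K + (-4 + 2)/(2 + 2))*(-4*K + 6) = -8*(K - 2/4)*(6 - 4*K) = -8*(K + (¼)*(-2))*(6 - 4*K) = -8*(K - ½)*(6 - 4*K) = -8*(-½ + K)*(6 - 4*K) = -8*(6 - 4*K)*(-½ + K))
B(-2, 9)² = (24 - 64*9 + 32*9²)² = (24 - 576 + 32*81)² = (24 - 576 + 2592)² = 2040² = 4161600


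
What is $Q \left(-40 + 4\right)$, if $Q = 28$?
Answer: $-1008$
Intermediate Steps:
$Q \left(-40 + 4\right) = 28 \left(-40 + 4\right) = 28 \left(-36\right) = -1008$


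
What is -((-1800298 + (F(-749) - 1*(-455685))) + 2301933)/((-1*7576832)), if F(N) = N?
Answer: 956571/7576832 ≈ 0.12625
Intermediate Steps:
-((-1800298 + (F(-749) - 1*(-455685))) + 2301933)/((-1*7576832)) = -((-1800298 + (-749 - 1*(-455685))) + 2301933)/((-1*7576832)) = -((-1800298 + (-749 + 455685)) + 2301933)/(-7576832) = -((-1800298 + 454936) + 2301933)*(-1)/7576832 = -(-1345362 + 2301933)*(-1)/7576832 = -956571*(-1)/7576832 = -1*(-956571/7576832) = 956571/7576832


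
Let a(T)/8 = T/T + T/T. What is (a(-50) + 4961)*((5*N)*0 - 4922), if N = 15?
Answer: -24496794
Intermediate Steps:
a(T) = 16 (a(T) = 8*(T/T + T/T) = 8*(1 + 1) = 8*2 = 16)
(a(-50) + 4961)*((5*N)*0 - 4922) = (16 + 4961)*((5*15)*0 - 4922) = 4977*(75*0 - 4922) = 4977*(0 - 4922) = 4977*(-4922) = -24496794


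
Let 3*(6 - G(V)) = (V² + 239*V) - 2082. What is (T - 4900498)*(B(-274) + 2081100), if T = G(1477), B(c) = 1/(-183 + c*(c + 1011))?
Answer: -2416391818277065558/202121 ≈ -1.1955e+13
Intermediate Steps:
G(V) = 700 - 239*V/3 - V²/3 (G(V) = 6 - ((V² + 239*V) - 2082)/3 = 6 - (-2082 + V² + 239*V)/3 = 6 + (694 - 239*V/3 - V²/3) = 700 - 239*V/3 - V²/3)
B(c) = 1/(-183 + c*(1011 + c))
T = -844144 (T = 700 - 239/3*1477 - ⅓*1477² = 700 - 353003/3 - ⅓*2181529 = 700 - 353003/3 - 2181529/3 = -844144)
(T - 4900498)*(B(-274) + 2081100) = (-844144 - 4900498)*(1/(-183 + (-274)² + 1011*(-274)) + 2081100) = -5744642*(1/(-183 + 75076 - 277014) + 2081100) = -5744642*(1/(-202121) + 2081100) = -5744642*(-1/202121 + 2081100) = -5744642*420634013099/202121 = -2416391818277065558/202121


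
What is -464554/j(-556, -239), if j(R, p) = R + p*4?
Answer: 232277/756 ≈ 307.24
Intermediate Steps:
j(R, p) = R + 4*p
-464554/j(-556, -239) = -464554/(-556 + 4*(-239)) = -464554/(-556 - 956) = -464554/(-1512) = -464554*(-1/1512) = 232277/756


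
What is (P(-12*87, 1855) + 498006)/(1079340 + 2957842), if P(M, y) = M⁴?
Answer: 593980491051/2018591 ≈ 2.9426e+5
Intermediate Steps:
(P(-12*87, 1855) + 498006)/(1079340 + 2957842) = ((-12*87)⁴ + 498006)/(1079340 + 2957842) = ((-1044)⁴ + 498006)/4037182 = (1187960484096 + 498006)*(1/4037182) = 1187960982102*(1/4037182) = 593980491051/2018591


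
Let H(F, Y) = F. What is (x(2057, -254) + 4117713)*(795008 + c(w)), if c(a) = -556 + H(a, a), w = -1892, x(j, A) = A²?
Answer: 3314667416240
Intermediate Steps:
c(a) = -556 + a
(x(2057, -254) + 4117713)*(795008 + c(w)) = ((-254)² + 4117713)*(795008 + (-556 - 1892)) = (64516 + 4117713)*(795008 - 2448) = 4182229*792560 = 3314667416240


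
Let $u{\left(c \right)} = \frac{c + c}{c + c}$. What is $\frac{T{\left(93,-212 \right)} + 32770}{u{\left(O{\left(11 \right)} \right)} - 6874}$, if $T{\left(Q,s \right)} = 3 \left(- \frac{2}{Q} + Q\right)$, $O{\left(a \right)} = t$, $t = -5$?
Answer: $- \frac{1024517}{213063} \approx -4.8085$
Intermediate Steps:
$O{\left(a \right)} = -5$
$T{\left(Q,s \right)} = - \frac{6}{Q} + 3 Q$ ($T{\left(Q,s \right)} = 3 \left(Q - \frac{2}{Q}\right) = - \frac{6}{Q} + 3 Q$)
$u{\left(c \right)} = 1$ ($u{\left(c \right)} = \frac{2 c}{2 c} = 2 c \frac{1}{2 c} = 1$)
$\frac{T{\left(93,-212 \right)} + 32770}{u{\left(O{\left(11 \right)} \right)} - 6874} = \frac{\left(- \frac{6}{93} + 3 \cdot 93\right) + 32770}{1 - 6874} = \frac{\left(\left(-6\right) \frac{1}{93} + 279\right) + 32770}{-6873} = \left(\left(- \frac{2}{31} + 279\right) + 32770\right) \left(- \frac{1}{6873}\right) = \left(\frac{8647}{31} + 32770\right) \left(- \frac{1}{6873}\right) = \frac{1024517}{31} \left(- \frac{1}{6873}\right) = - \frac{1024517}{213063}$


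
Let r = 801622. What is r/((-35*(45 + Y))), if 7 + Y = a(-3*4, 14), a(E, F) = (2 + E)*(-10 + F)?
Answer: 400811/35 ≈ 11452.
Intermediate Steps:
a(E, F) = (-10 + F)*(2 + E)
Y = -47 (Y = -7 + (-20 - (-30)*4 + 2*14 - 3*4*14) = -7 + (-20 - 10*(-12) + 28 - 12*14) = -7 + (-20 + 120 + 28 - 168) = -7 - 40 = -47)
r/((-35*(45 + Y))) = 801622/((-35*(45 - 47))) = 801622/((-35*(-2))) = 801622/70 = 801622*(1/70) = 400811/35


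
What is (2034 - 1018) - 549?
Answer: 467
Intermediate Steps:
(2034 - 1018) - 549 = 1016 - 549 = 467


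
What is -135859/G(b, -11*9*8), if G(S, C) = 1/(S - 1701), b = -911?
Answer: 354863708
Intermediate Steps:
G(S, C) = 1/(-1701 + S)
-135859/G(b, -11*9*8) = -135859/(1/(-1701 - 911)) = -135859/(1/(-2612)) = -135859/(-1/2612) = -135859*(-2612) = 354863708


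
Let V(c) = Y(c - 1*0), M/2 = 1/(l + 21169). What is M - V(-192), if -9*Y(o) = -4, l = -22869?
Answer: -3409/7650 ≈ -0.44562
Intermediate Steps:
Y(o) = 4/9 (Y(o) = -1/9*(-4) = 4/9)
M = -1/850 (M = 2/(-22869 + 21169) = 2/(-1700) = 2*(-1/1700) = -1/850 ≈ -0.0011765)
V(c) = 4/9
M - V(-192) = -1/850 - 1*4/9 = -1/850 - 4/9 = -3409/7650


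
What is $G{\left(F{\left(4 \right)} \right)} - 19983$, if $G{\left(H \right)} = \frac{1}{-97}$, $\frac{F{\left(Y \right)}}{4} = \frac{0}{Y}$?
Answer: $- \frac{1938352}{97} \approx -19983.0$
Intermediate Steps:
$F{\left(Y \right)} = 0$ ($F{\left(Y \right)} = 4 \frac{0}{Y} = 4 \cdot 0 = 0$)
$G{\left(H \right)} = - \frac{1}{97}$
$G{\left(F{\left(4 \right)} \right)} - 19983 = - \frac{1}{97} - 19983 = - \frac{1938352}{97}$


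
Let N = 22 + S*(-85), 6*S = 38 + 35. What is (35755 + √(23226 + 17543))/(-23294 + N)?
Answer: -214530/145837 - 6*√40769/145837 ≈ -1.4793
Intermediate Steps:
S = 73/6 (S = (38 + 35)/6 = (⅙)*73 = 73/6 ≈ 12.167)
N = -6073/6 (N = 22 + (73/6)*(-85) = 22 - 6205/6 = -6073/6 ≈ -1012.2)
(35755 + √(23226 + 17543))/(-23294 + N) = (35755 + √(23226 + 17543))/(-23294 - 6073/6) = (35755 + √40769)/(-145837/6) = (35755 + √40769)*(-6/145837) = -214530/145837 - 6*√40769/145837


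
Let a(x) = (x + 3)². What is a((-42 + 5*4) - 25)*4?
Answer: 7744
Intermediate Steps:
a(x) = (3 + x)²
a((-42 + 5*4) - 25)*4 = (3 + ((-42 + 5*4) - 25))²*4 = (3 + ((-42 + 20) - 25))²*4 = (3 + (-22 - 25))²*4 = (3 - 47)²*4 = (-44)²*4 = 1936*4 = 7744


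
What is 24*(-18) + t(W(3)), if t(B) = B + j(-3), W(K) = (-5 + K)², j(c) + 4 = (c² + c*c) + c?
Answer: -417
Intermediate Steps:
j(c) = -4 + c + 2*c² (j(c) = -4 + ((c² + c*c) + c) = -4 + ((c² + c²) + c) = -4 + (2*c² + c) = -4 + (c + 2*c²) = -4 + c + 2*c²)
t(B) = 11 + B (t(B) = B + (-4 - 3 + 2*(-3)²) = B + (-4 - 3 + 2*9) = B + (-4 - 3 + 18) = B + 11 = 11 + B)
24*(-18) + t(W(3)) = 24*(-18) + (11 + (-5 + 3)²) = -432 + (11 + (-2)²) = -432 + (11 + 4) = -432 + 15 = -417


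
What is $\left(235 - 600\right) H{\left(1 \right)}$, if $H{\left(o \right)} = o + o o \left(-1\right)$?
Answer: $0$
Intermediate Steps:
$H{\left(o \right)} = o - o^{2}$ ($H{\left(o \right)} = o + o^{2} \left(-1\right) = o - o^{2}$)
$\left(235 - 600\right) H{\left(1 \right)} = \left(235 - 600\right) 1 \left(1 - 1\right) = - 365 \cdot 1 \left(1 - 1\right) = - 365 \cdot 1 \cdot 0 = \left(-365\right) 0 = 0$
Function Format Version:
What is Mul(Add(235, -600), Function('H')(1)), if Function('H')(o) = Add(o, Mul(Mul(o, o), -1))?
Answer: 0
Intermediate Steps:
Function('H')(o) = Add(o, Mul(-1, Pow(o, 2))) (Function('H')(o) = Add(o, Mul(Pow(o, 2), -1)) = Add(o, Mul(-1, Pow(o, 2))))
Mul(Add(235, -600), Function('H')(1)) = Mul(Add(235, -600), Mul(1, Add(1, Mul(-1, 1)))) = Mul(-365, Mul(1, Add(1, -1))) = Mul(-365, Mul(1, 0)) = Mul(-365, 0) = 0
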